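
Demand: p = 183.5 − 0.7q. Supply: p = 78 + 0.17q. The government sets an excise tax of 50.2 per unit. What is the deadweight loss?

1448.30

Competitive equilibrium: 183.5 − 0.7q = 78 + 0.17q → q* = 121.2644, p* = 98.6149.
With the tax, the buyer price exceeds the seller price by 50.2: (183.5 − 0.7q) − (78 + 0.17q) = 50.2 → q' = 63.5632.
Δq = 121.2644 − 63.5632 = 57.7012; the wedge equals the tax, 50.2.
The triangle = ½ × 57.7012 × 50.2 = 1448.30.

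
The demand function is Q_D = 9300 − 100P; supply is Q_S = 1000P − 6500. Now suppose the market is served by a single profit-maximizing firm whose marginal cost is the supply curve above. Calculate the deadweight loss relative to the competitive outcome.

In inverse form: demand P = 93 − 0.01Q, supply P = 6.5 + 0.001Q.
Competitive equilibrium: 93 − 0.01Q = 6.5 + 0.001Q → Q* = 7863.636364, P* = 14.363636.
Marginal revenue: MR = 93 − 0.02Q. Set MR = MC: 93 − 0.02Q = 6.5 + 0.001Q → Q_m = 4119.047619.
Price P_m = 93 − 0.01·4119.047619 = 51.809524; MC(Q_m) = 6.5 + 0.001·4119.047619 = 10.619048.
Competitive Q* = 7863.636364, so ΔQ = 3744.588745; wedge = 51.809524 − 10.619048 = 41.190476.
DWL = ½ × 3744.588745 × 41.190476 = 77120.70.

77120.70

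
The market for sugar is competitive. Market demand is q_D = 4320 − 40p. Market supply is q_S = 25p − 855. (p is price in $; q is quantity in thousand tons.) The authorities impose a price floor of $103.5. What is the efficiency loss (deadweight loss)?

In inverse form: demand p = 108 − 0.025q, supply p = 34.2 + 0.04q.
Competitive equilibrium: 108 − 0.025q = 34.2 + 0.04q → q* = 1135.3846, p* = 79.6154.
At the floor p = 103.5, quantity demanded = (108 − 103.5)/0.025 = 180.
Sellers' marginal cost at q' = 180: 34.2 + 0.04·180 = 41.4.
Δq = 1135.3846 − 180 = 955.3846; wedge = 103.5 − 41.4 = 62.1.
DWL = ½ × 955.3846 × 62.1 = $29664.69 thousand.

$29664.69 thousand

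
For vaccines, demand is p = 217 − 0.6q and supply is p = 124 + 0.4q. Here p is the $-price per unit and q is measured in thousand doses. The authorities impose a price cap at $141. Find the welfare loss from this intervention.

Competitive equilibrium: 217 − 0.6q = 124 + 0.4q → q* = 93, p* = 161.2.
At the ceiling p = 141, quantity supplied = (141 − 124)/0.4 = 42.5.
Willingness to pay at q' = 42.5: 217 − 0.6·42.5 = 191.5.
Δq = 93 − 42.5 = 50.5; wedge = 191.5 − 141 = 50.5.
The triangle = ½ × 50.5 × 50.5 = $1275.125 thousand.

$1275.125 thousand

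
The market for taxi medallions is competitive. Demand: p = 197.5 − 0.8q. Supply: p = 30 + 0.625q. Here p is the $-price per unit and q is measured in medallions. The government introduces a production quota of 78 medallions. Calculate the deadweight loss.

$1114.15

Competitive equilibrium: 197.5 − 0.8q = 30 + 0.625q → q* = 117.5439, p* = 103.4649.
At q = 78: demand price = 197.5 − 0.8·78 = 135.1; supply price = 30 + 0.625·78 = 78.75.
Δq = 117.5439 − 78 = 39.5439; wedge = 135.1 − 78.75 = 56.35.
Welfare loss = ½ × 39.5439 × 56.35 = $1114.15.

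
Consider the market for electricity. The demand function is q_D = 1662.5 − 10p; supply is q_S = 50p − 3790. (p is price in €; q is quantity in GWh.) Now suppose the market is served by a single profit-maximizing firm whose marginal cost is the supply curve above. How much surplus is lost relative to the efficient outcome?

In inverse form: demand p = 166.25 − 0.1q, supply p = 75.8 + 0.02q.
Competitive equilibrium: 166.25 − 0.1q = 75.8 + 0.02q → q* = 753.75, p* = 90.875.
Marginal revenue: MR = 166.25 − 0.2q. Set MR = MC: 166.25 − 0.2q = 75.8 + 0.02q → q_m = 411.13636.
Price p_m = 166.25 − 0.1·411.13636 = 125.13636; MC(q_m) = 75.8 + 0.02·411.13636 = 84.02273.
Competitive q* = 753.75, so Δq = 342.61364; wedge = 125.13636 − 84.02273 = 41.11363.
The triangle = ½ × 342.61364 × 41.11363 = €7043.05.

€7043.05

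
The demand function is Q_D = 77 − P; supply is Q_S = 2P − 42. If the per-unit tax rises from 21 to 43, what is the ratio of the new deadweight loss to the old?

In inverse form: demand P = 77 − Q, supply P = 21 + 0.5Q.
Competitive equilibrium: 77 − Q = 21 + 0.5Q → Q* = 37.3333, P* = 39.6667.
For a per-unit tax t: ΔQ = t/1.5, so DWL = ½·t·(t/1.5) = t²/3.
At t = 21: DWL = 147. At t = 43: DWL = 616.333.
Ratio = (43/21)² = 4.193.

4.193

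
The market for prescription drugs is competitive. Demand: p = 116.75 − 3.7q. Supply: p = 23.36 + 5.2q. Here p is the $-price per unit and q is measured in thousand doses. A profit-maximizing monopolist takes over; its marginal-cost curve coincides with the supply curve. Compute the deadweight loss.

$42.25 thousand

Competitive equilibrium: 116.75 − 3.7q = 23.36 + 5.2q → q* = 10.4933, p* = 77.9249.
Marginal revenue: MR = 116.75 − 7.4q. Set MR = MC: 116.75 − 7.4q = 23.36 + 5.2q → q_m = 7.4119.
Price p_m = 116.75 − 3.7·7.4119 = 89.326; MC(q_m) = 23.36 + 5.2·7.4119 = 61.9019.
Competitive q* = 10.4933, so Δq = 3.0814; wedge = 89.326 − 61.9019 = 27.4241.
Deadweight loss = ½ × 3.0814 × 27.4241 = $42.25 thousand.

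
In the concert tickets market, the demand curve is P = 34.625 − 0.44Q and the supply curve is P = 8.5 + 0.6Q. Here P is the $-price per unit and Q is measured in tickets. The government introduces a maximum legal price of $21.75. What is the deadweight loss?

Competitive equilibrium: 34.625 − 0.44Q = 8.5 + 0.6Q → Q* = 25.1202, P* = 23.5721.
At the ceiling P = 21.75, quantity supplied = (21.75 − 8.5)/0.6 = 22.0833.
Willingness to pay at Q' = 22.0833: 34.625 − 0.44·22.0833 = 24.9083.
ΔQ = 25.1202 − 22.0833 = 3.0369; wedge = 24.9083 − 21.75 = 3.1583.
The triangle = ½ × 3.0369 × 3.1583 = $4.80.

$4.80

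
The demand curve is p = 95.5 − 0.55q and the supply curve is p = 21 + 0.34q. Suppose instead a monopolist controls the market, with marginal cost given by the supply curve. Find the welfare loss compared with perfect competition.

454.88

Competitive equilibrium: 95.5 − 0.55q = 21 + 0.34q → q* = 83.7079, p* = 49.4607.
Marginal revenue: MR = 95.5 − 1.1q. Set MR = MC: 95.5 − 1.1q = 21 + 0.34q → q_m = 51.7361.
Price p_m = 95.5 − 0.55·51.7361 = 67.0451; MC(q_m) = 21 + 0.34·51.7361 = 38.5903.
Competitive q* = 83.7079, so Δq = 31.9718; wedge = 67.0451 − 38.5903 = 28.4548.
Welfare loss = ½ × 31.9718 × 28.4548 = 454.88.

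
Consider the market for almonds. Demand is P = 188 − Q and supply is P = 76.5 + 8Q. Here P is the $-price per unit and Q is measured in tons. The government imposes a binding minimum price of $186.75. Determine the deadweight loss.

$558.34

Competitive equilibrium: 188 − Q = 76.5 + 8Q → Q* = 12.3889, P* = 175.6111.
At the floor P = 186.75, quantity demanded = (188 − 186.75)/1 = 1.25.
Sellers' marginal cost at Q' = 1.25: 76.5 + 8·1.25 = 86.5.
ΔQ = 12.3889 − 1.25 = 11.1389; wedge = 186.75 − 86.5 = 100.25.
DWL = ½ × 11.1389 × 100.25 = $558.34.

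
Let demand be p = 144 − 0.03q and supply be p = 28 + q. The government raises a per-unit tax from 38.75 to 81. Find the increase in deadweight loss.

Competitive equilibrium: 144 − 0.03q = 28 + q → q* = 112.6214, p* = 140.6214.
For a per-unit tax t: Δq = t/1.03, so DWL = ½·t·(t/1.03) = t²/2.06.
At t = 38.75: DWL = 728.914. At t = 81: DWL = 3184.951.
Increase = 3184.951 − 728.914 = 2456.04.

2456.04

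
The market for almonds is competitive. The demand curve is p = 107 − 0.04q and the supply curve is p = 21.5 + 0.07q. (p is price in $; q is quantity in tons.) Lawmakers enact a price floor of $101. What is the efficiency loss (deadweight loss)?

$21640.91

Competitive equilibrium: 107 − 0.04q = 21.5 + 0.07q → q* = 777.2727, p* = 75.9091.
At the floor p = 101, quantity demanded = (107 − 101)/0.04 = 150.
Sellers' marginal cost at q' = 150: 21.5 + 0.07·150 = 32.
Δq = 777.2727 − 150 = 627.2727; wedge = 101 − 32 = 69.
The triangle = ½ × 627.2727 × 69 = $21640.91.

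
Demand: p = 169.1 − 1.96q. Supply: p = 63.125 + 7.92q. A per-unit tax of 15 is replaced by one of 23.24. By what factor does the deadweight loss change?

2.400

Competitive equilibrium: 169.1 − 1.96q = 63.125 + 7.92q → q* = 10.7262, p* = 148.0766.
For a per-unit tax t: Δq = t/9.88, so DWL = ½·t·(t/9.88) = t²/19.76.
At t = 15: DWL = 11.387. At t = 23.24: DWL = 27.333.
Ratio = (23.24/15)² = 2.400.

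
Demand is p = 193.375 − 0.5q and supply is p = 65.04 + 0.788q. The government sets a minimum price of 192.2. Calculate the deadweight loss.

6095.55

Competitive equilibrium: 193.375 − 0.5q = 65.04 + 0.788q → q* = 99.639, p* = 143.5555.
At the floor p = 192.2, quantity demanded = (193.375 − 192.2)/0.5 = 2.35.
Sellers' marginal cost at q' = 2.35: 65.04 + 0.788·2.35 = 66.8918.
Δq = 99.639 − 2.35 = 97.289; wedge = 192.2 − 66.8918 = 125.3082.
DWL = ½ × 97.289 × 125.3082 = 6095.55.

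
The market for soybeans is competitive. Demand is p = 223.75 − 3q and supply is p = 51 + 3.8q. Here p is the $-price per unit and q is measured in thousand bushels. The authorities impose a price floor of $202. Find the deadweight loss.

Competitive equilibrium: 223.75 − 3q = 51 + 3.8q → q* = 25.4044, p* = 147.5368.
At the floor p = 202, quantity demanded = (223.75 − 202)/3 = 7.25.
Sellers' marginal cost at q' = 7.25: 51 + 3.8·7.25 = 78.55.
Δq = 25.4044 − 7.25 = 18.1544; wedge = 202 − 78.55 = 123.45.
DWL = ½ × 18.1544 × 123.45 = $1120.58 thousand.

$1120.58 thousand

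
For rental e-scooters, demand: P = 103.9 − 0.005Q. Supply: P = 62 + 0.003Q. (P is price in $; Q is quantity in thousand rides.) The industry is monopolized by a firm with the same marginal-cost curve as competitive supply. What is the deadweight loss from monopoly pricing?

$16231.60 thousand

Competitive equilibrium: 103.9 − 0.005Q = 62 + 0.003Q → Q* = 5237.5, P* = 77.7125.
Marginal revenue: MR = 103.9 − 0.01Q. Set MR = MC: 103.9 − 0.01Q = 62 + 0.003Q → Q_m = 3223.076923.
Price P_m = 103.9 − 0.005·3223.076923 = 87.784615; MC(Q_m) = 62 + 0.003·3223.076923 = 71.669231.
Competitive Q* = 5237.5, so ΔQ = 2014.423077; wedge = 87.784615 − 71.669231 = 16.115384.
Welfare loss = ½ × 2014.423077 × 16.115384 = $16231.60 thousand.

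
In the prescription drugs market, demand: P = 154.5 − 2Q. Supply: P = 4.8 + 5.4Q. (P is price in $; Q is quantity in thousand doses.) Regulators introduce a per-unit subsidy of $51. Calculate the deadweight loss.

Competitive equilibrium: 154.5 − 2Q = 4.8 + 5.4Q → Q* = 20.2297, P* = 114.0405.
The subsidy lowers effective supply by 51: P = 5.4Q − 46.2.
New quantity: 154.5 − 2Q = 5.4Q − 46.2 → Q' = 27.1216.
Overproduction ΔQ = 27.1216 − 20.2297 = 6.8919; wedge = subsidy = 51.
Welfare loss = ½ × 6.8919 × 51 = $175.74 thousand.

$175.74 thousand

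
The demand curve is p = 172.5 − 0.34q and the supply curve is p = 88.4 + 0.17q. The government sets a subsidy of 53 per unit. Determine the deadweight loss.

Competitive equilibrium: 172.5 − 0.34q = 88.4 + 0.17q → q* = 164.902, p* = 116.4333.
The subsidy lowers effective supply by 53: p = 35.4 + 0.17q.
New quantity: 172.5 − 0.34q = 35.4 + 0.17q → q' = 268.8235.
Overproduction Δq = 268.8235 − 164.902 = 103.9215; wedge = subsidy = 53.
DWL = ½ × 103.9215 × 53 = 2753.92.

2753.92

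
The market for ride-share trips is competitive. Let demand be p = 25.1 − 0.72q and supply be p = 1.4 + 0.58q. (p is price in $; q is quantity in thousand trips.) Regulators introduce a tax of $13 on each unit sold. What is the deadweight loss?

Competitive equilibrium: 25.1 − 0.72q = 1.4 + 0.58q → q* = 18.2308, p* = 11.9738.
With the tax, the buyer price exceeds the seller price by 13: (25.1 − 0.72q) − (1.4 + 0.58q) = 13 → q' = 8.2308.
Δq = 18.2308 − 8.2308 = 10; the wedge equals the tax, 13.
The triangle = ½ × 10 × 13 = $65 thousand.

$65 thousand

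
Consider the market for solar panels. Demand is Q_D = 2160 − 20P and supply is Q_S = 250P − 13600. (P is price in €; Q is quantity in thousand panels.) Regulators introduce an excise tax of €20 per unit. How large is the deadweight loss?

In inverse form: demand P = 108 − 0.05Q, supply P = 54.4 + 0.004Q.
Competitive equilibrium: 108 − 0.05Q = 54.4 + 0.004Q → Q* = 992.5926, P* = 58.3704.
With the tax, the buyer price exceeds the seller price by 20: (108 − 0.05Q) − (54.4 + 0.004Q) = 20 → Q' = 622.2222.
ΔQ = 992.5926 − 622.2222 = 370.3704; the wedge equals the tax, 20.
Welfare loss = ½ × 370.3704 × 20 = €3703.70 thousand.

€3703.70 thousand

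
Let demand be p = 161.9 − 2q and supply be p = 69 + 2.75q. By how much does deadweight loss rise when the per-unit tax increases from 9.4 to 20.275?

33.97

Competitive equilibrium: 161.9 − 2q = 69 + 2.75q → q* = 19.5579, p* = 122.7842.
For a per-unit tax t: Δq = t/4.75, so DWL = ½·t·(t/4.75) = t²/9.5.
At t = 9.4: DWL = 9.301. At t = 20.275: DWL = 43.271.
Increase = 43.271 − 9.301 = 33.97.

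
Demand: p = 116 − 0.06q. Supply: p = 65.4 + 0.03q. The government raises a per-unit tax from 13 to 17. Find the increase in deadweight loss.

666.67

Competitive equilibrium: 116 − 0.06q = 65.4 + 0.03q → q* = 562.2222, p* = 82.2667.
For a per-unit tax t: Δq = t/0.09, so DWL = ½·t·(t/0.09) = t²/0.18.
At t = 13: DWL = 938.889. At t = 17: DWL = 1605.556.
Increase = 1605.556 − 938.889 = 666.67.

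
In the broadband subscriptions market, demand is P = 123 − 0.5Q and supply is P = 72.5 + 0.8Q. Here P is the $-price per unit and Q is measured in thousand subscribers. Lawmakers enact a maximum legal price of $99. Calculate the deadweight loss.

Competitive equilibrium: 123 − 0.5Q = 72.5 + 0.8Q → Q* = 38.8462, P* = 103.5769.
At the ceiling P = 99, quantity supplied = (99 − 72.5)/0.8 = 33.125.
Willingness to pay at Q' = 33.125: 123 − 0.5·33.125 = 106.4375.
ΔQ = 38.8462 − 33.125 = 5.7212; wedge = 106.4375 − 99 = 7.4375.
DWL = ½ × 5.7212 × 7.4375 = $21.28 thousand.

$21.28 thousand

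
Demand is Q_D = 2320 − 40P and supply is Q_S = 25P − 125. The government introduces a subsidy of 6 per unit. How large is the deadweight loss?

In inverse form: demand P = 58 − 0.025Q, supply P = 5 + 0.04Q.
Competitive equilibrium: 58 − 0.025Q = 5 + 0.04Q → Q* = 815.3846, P* = 37.6154.
The subsidy lowers effective supply by 6: P = 0.04Q − 1.
New quantity: 58 − 0.025Q = 0.04Q − 1 → Q' = 907.6923.
Overproduction ΔQ = 907.6923 − 815.3846 = 92.3077; wedge = subsidy = 6.
DWL = ½ × 92.3077 × 6 = 276.92.

276.92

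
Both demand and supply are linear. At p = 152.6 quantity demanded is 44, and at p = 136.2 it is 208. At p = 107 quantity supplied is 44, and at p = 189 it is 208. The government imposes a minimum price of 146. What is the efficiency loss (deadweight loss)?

30

Demand slope = (136.2 − 152.6)/(208 − 44) = −0.1, so p = 157 − 0.1q.
Supply slope = (189 − 107)/(208 − 44) = 0.5, so p = 85 + 0.5q.
Competitive equilibrium: 157 − 0.1q = 85 + 0.5q → q* = 120, p* = 145.
At the floor p = 146, quantity demanded = (157 − 146)/0.1 = 110.
Sellers' marginal cost at q' = 110: 85 + 0.5·110 = 140.
Δq = 120 − 110 = 10; wedge = 146 − 140 = 6.
Deadweight loss = ½ × 10 × 6 = 30.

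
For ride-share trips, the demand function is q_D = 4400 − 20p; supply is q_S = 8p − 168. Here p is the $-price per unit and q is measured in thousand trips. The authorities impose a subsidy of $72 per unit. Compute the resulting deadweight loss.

In inverse form: demand p = 220 − 0.05q, supply p = 21 + 0.125q.
Competitive equilibrium: 220 − 0.05q = 21 + 0.125q → q* = 1137.1429, p* = 163.1429.
The subsidy lowers effective supply by 72: p = 0.125q − 51.
New quantity: 220 − 0.05q = 0.125q − 51 → q' = 1548.5714.
Overproduction Δq = 1548.5714 − 1137.1429 = 411.4285; wedge = subsidy = 72.
Deadweight loss = ½ × 411.4285 × 72 = $14811.43 thousand.

$14811.43 thousand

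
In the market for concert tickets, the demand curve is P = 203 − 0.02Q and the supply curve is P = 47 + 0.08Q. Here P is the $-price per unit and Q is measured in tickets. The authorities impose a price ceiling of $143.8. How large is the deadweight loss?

Competitive equilibrium: 203 − 0.02Q = 47 + 0.08Q → Q* = 1560, P* = 171.8.
At the ceiling P = 143.8, quantity supplied = (143.8 − 47)/0.08 = 1210.
Willingness to pay at Q' = 1210: 203 − 0.02·1210 = 178.8.
ΔQ = 1560 − 1210 = 350; wedge = 178.8 − 143.8 = 35.
DWL = ½ × 350 × 35 = $6125.

$6125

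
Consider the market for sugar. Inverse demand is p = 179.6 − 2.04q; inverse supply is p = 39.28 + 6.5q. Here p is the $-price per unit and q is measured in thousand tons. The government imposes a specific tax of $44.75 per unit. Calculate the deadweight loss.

Competitive equilibrium: 179.6 − 2.04q = 39.28 + 6.5q → q* = 16.4309, p* = 146.0809.
With the tax, the buyer price exceeds the seller price by 44.75: (179.6 − 2.04q) − (39.28 + 6.5q) = 44.75 → q' = 11.1909.
Δq = 16.4309 − 11.1909 = 5.24; the wedge equals the tax, 44.75.
The triangle = ½ × 5.24 × 44.75 = $117.25 thousand.

$117.25 thousand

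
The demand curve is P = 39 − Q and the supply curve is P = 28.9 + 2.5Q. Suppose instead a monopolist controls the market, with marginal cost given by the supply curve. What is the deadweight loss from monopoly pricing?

0.72

Competitive equilibrium: 39 − Q = 28.9 + 2.5Q → Q* = 2.8857, P* = 36.1143.
Marginal revenue: MR = 39 − 2Q. Set MR = MC: 39 − 2Q = 28.9 + 2.5Q → Q_m = 2.2444.
Price P_m = 39 − 1·2.2444 = 36.7556; MC(Q_m) = 28.9 + 2.5·2.2444 = 34.511.
Competitive Q* = 2.8857, so ΔQ = 0.6413; wedge = 36.7556 − 34.511 = 2.2446.
DWL = ½ × 0.6413 × 2.2446 = 0.72.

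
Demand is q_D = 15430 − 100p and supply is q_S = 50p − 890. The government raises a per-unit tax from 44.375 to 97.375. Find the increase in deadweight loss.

In inverse form: demand p = 154.3 − 0.01q, supply p = 17.8 + 0.02q.
Competitive equilibrium: 154.3 − 0.01q = 17.8 + 0.02q → q* = 4550, p* = 108.8.
For a per-unit tax t: Δq = t/0.03, so DWL = ½·t·(t/0.03) = t²/0.06.
At t = 44.375: DWL = 32819.01. At t = 97.375: DWL = 158031.51.
Increase = 158031.51 − 32819.01 = 125212.50.

125212.50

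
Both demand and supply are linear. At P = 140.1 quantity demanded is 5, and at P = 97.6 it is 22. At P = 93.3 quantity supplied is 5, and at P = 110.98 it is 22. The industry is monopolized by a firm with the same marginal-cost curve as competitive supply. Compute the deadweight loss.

100.67

Demand slope = (97.6 − 140.1)/(22 − 5) = −2.5, so P = 152.6 − 2.5Q.
Supply slope = (110.98 − 93.3)/(22 − 5) = 1.04, so P = 88.1 + 1.04Q.
Competitive equilibrium: 152.6 − 2.5Q = 88.1 + 1.04Q → Q* = 18.2203, P* = 107.0492.
Marginal revenue: MR = 152.6 − 5Q. Set MR = MC: 152.6 − 5Q = 88.1 + 1.04Q → Q_m = 10.6788.
Price P_m = 152.6 − 2.5·10.6788 = 125.903; MC(Q_m) = 88.1 + 1.04·10.6788 = 99.206.
Competitive Q* = 18.2203, so ΔQ = 7.5415; wedge = 125.903 − 99.206 = 26.697.
DWL = ½ × 7.5415 × 26.697 = 100.67.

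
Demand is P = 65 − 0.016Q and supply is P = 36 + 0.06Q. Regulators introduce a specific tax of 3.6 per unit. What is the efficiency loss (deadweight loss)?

85.26

Competitive equilibrium: 65 − 0.016Q = 36 + 0.06Q → Q* = 381.5789, P* = 58.8947.
With the tax, the buyer price exceeds the seller price by 3.6: (65 − 0.016Q) − (36 + 0.06Q) = 3.6 → Q' = 334.2105.
ΔQ = 381.5789 − 334.2105 = 47.3684; the wedge equals the tax, 3.6.
The triangle = ½ × 47.3684 × 3.6 = 85.26.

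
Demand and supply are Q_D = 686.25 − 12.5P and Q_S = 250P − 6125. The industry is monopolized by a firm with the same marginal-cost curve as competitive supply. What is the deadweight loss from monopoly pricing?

In inverse form: demand P = 54.9 − 0.08Q, supply P = 24.5 + 0.004Q.
Competitive equilibrium: 54.9 − 0.08Q = 24.5 + 0.004Q → Q* = 361.9048, P* = 25.9476.
Marginal revenue: MR = 54.9 − 0.16Q. Set MR = MC: 54.9 − 0.16Q = 24.5 + 0.004Q → Q_m = 185.3659.
Price P_m = 54.9 − 0.08·185.3659 = 40.0707; MC(Q_m) = 24.5 + 0.004·185.3659 = 25.2415.
Competitive Q* = 361.9048, so ΔQ = 176.5389; wedge = 40.0707 − 25.2415 = 14.8292.
DWL = ½ × 176.5389 × 14.8292 = 1308.97.

1308.97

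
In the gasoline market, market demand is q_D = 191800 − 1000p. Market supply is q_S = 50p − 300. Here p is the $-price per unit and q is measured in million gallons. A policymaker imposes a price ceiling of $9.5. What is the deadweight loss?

$789750.37 million

In inverse form: demand p = 191.8 − 0.001q, supply p = 6 + 0.02q.
Competitive equilibrium: 191.8 − 0.001q = 6 + 0.02q → q* = 8847.619, p* = 182.9524.
At the ceiling p = 9.5, quantity supplied = (9.5 − 6)/0.02 = 175.
Willingness to pay at q' = 175: 191.8 − 0.001·175 = 191.625.
Δq = 8847.619 − 175 = 8672.619; wedge = 191.625 − 9.5 = 182.125.
The triangle = ½ × 8672.619 × 182.125 = $789750.37 million.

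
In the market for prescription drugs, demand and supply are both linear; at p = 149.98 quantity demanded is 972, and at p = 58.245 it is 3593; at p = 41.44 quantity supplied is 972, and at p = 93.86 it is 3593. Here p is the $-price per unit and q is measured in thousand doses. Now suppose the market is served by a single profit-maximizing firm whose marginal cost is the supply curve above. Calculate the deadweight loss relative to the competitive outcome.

Demand slope = (58.245 − 149.98)/(3593 − 972) = −0.035, so p = 184 − 0.035q.
Supply slope = (93.86 − 41.44)/(3593 − 972) = 0.02, so p = 22 + 0.02q.
Competitive equilibrium: 184 − 0.035q = 22 + 0.02q → q* = 2945.4545, p* = 80.9091.
Marginal revenue: MR = 184 − 0.07q. Set MR = MC: 184 − 0.07q = 22 + 0.02q → q_m = 1800.
Price p_m = 184 − 0.035·1800 = 121; MC(q_m) = 22 + 0.02·1800 = 58.
Competitive q* = 2945.4545, so Δq = 1145.4545; wedge = 121 − 58 = 63.
Deadweight loss = ½ × 1145.4545 × 63 = $36081.82 thousand.

$36081.82 thousand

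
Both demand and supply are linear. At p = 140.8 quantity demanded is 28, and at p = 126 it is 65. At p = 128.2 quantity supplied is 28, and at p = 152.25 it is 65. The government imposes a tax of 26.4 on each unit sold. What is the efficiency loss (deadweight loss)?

331.89

Demand slope = (126 − 140.8)/(65 − 28) = −0.4, so p = 152 − 0.4q.
Supply slope = (152.25 − 128.2)/(65 − 28) = 0.65, so p = 110 + 0.65q.
Competitive equilibrium: 152 − 0.4q = 110 + 0.65q → q* = 40, p* = 136.
With the tax, the buyer price exceeds the seller price by 26.4: (152 − 0.4q) − (110 + 0.65q) = 26.4 → q' = 14.8571.
Δq = 40 − 14.8571 = 25.1429; the wedge equals the tax, 26.4.
Deadweight loss = ½ × 25.1429 × 26.4 = 331.89.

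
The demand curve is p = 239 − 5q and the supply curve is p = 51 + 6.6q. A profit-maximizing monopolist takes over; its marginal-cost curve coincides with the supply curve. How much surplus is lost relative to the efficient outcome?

138.21

Competitive equilibrium: 239 − 5q = 51 + 6.6q → q* = 16.2069, p* = 157.9655.
Marginal revenue: MR = 239 − 10q. Set MR = MC: 239 − 10q = 51 + 6.6q → q_m = 11.3253.
Price p_m = 239 − 5·11.3253 = 182.3735; MC(q_m) = 51 + 6.6·11.3253 = 125.747.
Competitive q* = 16.2069, so Δq = 4.8816; wedge = 182.3735 − 125.747 = 56.6265.
Deadweight loss = ½ × 4.8816 × 56.6265 = 138.21.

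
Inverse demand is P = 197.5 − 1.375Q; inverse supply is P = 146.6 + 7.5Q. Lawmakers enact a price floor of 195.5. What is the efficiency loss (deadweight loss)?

81.31

Competitive equilibrium: 197.5 − 1.375Q = 146.6 + 7.5Q → Q* = 5.7352, P* = 189.6141.
At the floor P = 195.5, quantity demanded = (197.5 − 195.5)/1.375 = 1.4545.
Sellers' marginal cost at Q' = 1.4545: 146.6 + 7.5·1.4545 = 157.5088.
ΔQ = 5.7352 − 1.4545 = 4.2807; wedge = 195.5 − 157.5088 = 37.9912.
DWL = ½ × 4.2807 × 37.9912 = 81.31.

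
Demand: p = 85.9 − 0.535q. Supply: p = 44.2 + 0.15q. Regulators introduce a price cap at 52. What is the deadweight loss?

26.98

Competitive equilibrium: 85.9 − 0.535q = 44.2 + 0.15q → q* = 60.8759, p* = 53.3314.
At the ceiling p = 52, quantity supplied = (52 − 44.2)/0.15 = 52.
Willingness to pay at q' = 52: 85.9 − 0.535·52 = 58.08.
Δq = 60.8759 − 52 = 8.8759; wedge = 58.08 − 52 = 6.08.
Deadweight loss = ½ × 8.8759 × 6.08 = 26.98.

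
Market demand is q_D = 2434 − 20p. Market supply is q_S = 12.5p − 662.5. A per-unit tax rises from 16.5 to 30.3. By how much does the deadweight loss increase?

In inverse form: demand p = 121.7 − 0.05q, supply p = 53 + 0.08q.
Competitive equilibrium: 121.7 − 0.05q = 53 + 0.08q → q* = 528.4615, p* = 95.2769.
For a per-unit tax t: Δq = t/0.13, so DWL = ½·t·(t/0.13) = t²/0.26.
At t = 16.5: DWL = 1047.115. At t = 30.3: DWL = 3531.115.
Increase = 3531.115 − 1047.115 = 2484.

2484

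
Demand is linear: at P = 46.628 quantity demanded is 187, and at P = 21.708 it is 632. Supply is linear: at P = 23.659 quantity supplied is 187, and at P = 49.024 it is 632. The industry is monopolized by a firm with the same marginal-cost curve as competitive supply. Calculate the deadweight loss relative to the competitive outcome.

Demand slope = (21.708 − 46.628)/(632 − 187) = −0.056, so P = 57.1 − 0.056Q.
Supply slope = (49.024 − 23.659)/(632 − 187) = 0.057, so P = 13 + 0.057Q.
Competitive equilibrium: 57.1 − 0.056Q = 13 + 0.057Q → Q* = 390.2655, P* = 35.2451.
Marginal revenue: MR = 57.1 − 0.112Q. Set MR = MC: 57.1 − 0.112Q = 13 + 0.057Q → Q_m = 260.9467.
Price P_m = 57.1 − 0.056·260.9467 = 42.487; MC(Q_m) = 13 + 0.057·260.9467 = 27.874.
Competitive Q* = 390.2655, so ΔQ = 129.3188; wedge = 42.487 − 27.874 = 14.613.
The triangle = ½ × 129.3188 × 14.613 = 944.87.

944.87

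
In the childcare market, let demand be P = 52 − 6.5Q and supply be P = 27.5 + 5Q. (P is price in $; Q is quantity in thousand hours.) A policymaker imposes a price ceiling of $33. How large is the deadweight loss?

$6.11 thousand

Competitive equilibrium: 52 − 6.5Q = 27.5 + 5Q → Q* = 2.1304, P* = 38.1522.
At the ceiling P = 33, quantity supplied = (33 − 27.5)/5 = 1.1.
Willingness to pay at Q' = 1.1: 52 − 6.5·1.1 = 44.85.
ΔQ = 2.1304 − 1.1 = 1.0304; wedge = 44.85 − 33 = 11.85.
The triangle = ½ × 1.0304 × 11.85 = $6.11 thousand.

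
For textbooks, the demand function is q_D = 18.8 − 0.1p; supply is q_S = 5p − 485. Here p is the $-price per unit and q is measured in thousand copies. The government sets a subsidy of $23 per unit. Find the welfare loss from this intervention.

In inverse form: demand p = 188 − 10q, supply p = 97 + 0.2q.
Competitive equilibrium: 188 − 10q = 97 + 0.2q → q* = 8.9216, p* = 98.7843.
The subsidy lowers effective supply by 23: p = 74 + 0.2q.
New quantity: 188 − 10q = 74 + 0.2q → q' = 11.1765.
Overproduction Δq = 11.1765 − 8.9216 = 2.2549; wedge = subsidy = 23.
Welfare loss = ½ × 2.2549 × 23 = $25.93 thousand.

$25.93 thousand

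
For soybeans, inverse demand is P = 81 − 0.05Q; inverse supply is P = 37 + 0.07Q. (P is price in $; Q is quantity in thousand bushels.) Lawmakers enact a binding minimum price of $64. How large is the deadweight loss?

$42.67 thousand

Competitive equilibrium: 81 − 0.05Q = 37 + 0.07Q → Q* = 366.6667, P* = 62.6667.
At the floor P = 64, quantity demanded = (81 − 64)/0.05 = 340.
Sellers' marginal cost at Q' = 340: 37 + 0.07·340 = 60.8.
ΔQ = 366.6667 − 340 = 26.6667; wedge = 64 − 60.8 = 3.2.
The triangle = ½ × 26.6667 × 3.2 = $42.67 thousand.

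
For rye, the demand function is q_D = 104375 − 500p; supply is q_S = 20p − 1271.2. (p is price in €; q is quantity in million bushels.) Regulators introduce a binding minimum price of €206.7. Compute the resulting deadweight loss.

€81190.12 million

In inverse form: demand p = 208.75 − 0.002q, supply p = 63.56 + 0.05q.
Competitive equilibrium: 208.75 − 0.002q = 63.56 + 0.05q → q* = 2792.1154, p* = 203.1658.
At the floor p = 206.7, quantity demanded = (208.75 − 206.7)/0.002 = 1025.
Sellers' marginal cost at q' = 1025: 63.56 + 0.05·1025 = 114.81.
Δq = 2792.1154 − 1025 = 1767.1154; wedge = 206.7 − 114.81 = 91.89.
Deadweight loss = ½ × 1767.1154 × 91.89 = €81190.12 million.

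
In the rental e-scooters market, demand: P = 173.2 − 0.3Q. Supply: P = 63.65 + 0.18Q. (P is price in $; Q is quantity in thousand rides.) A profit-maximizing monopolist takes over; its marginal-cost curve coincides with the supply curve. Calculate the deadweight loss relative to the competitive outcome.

Competitive equilibrium: 173.2 − 0.3Q = 63.65 + 0.18Q → Q* = 228.2292, P* = 104.7313.
Marginal revenue: MR = 173.2 − 0.6Q. Set MR = MC: 173.2 − 0.6Q = 63.65 + 0.18Q → Q_m = 140.4487.
Price P_m = 173.2 − 0.3·140.4487 = 131.0654; MC(Q_m) = 63.65 + 0.18·140.4487 = 88.9308.
Competitive Q* = 228.2292, so ΔQ = 87.7805; wedge = 131.0654 − 88.9308 = 42.1346.
Welfare loss = ½ × 87.7805 × 42.1346 = $1849.30 thousand.

$1849.30 thousand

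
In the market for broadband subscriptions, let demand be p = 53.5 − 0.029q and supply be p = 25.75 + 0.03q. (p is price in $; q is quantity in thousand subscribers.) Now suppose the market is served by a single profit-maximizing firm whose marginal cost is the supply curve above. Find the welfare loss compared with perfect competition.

$708.72 thousand

Competitive equilibrium: 53.5 − 0.029q = 25.75 + 0.03q → q* = 470.339, p* = 39.8602.
Marginal revenue: MR = 53.5 − 0.058q. Set MR = MC: 53.5 − 0.058q = 25.75 + 0.03q → q_m = 315.3409.
Price p_m = 53.5 − 0.029·315.3409 = 44.3551; MC(q_m) = 25.75 + 0.03·315.3409 = 35.2102.
Competitive q* = 470.339, so Δq = 154.9981; wedge = 44.3551 − 35.2102 = 9.1449.
DWL = ½ × 154.9981 × 9.1449 = $708.72 thousand.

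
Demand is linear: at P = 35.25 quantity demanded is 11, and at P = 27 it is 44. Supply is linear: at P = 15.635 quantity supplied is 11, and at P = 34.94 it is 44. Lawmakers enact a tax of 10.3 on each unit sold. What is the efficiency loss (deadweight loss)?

Demand slope = (27 − 35.25)/(44 − 11) = −0.25, so P = 38 − 0.25Q.
Supply slope = (34.94 − 15.635)/(44 − 11) = 0.585, so P = 9.2 + 0.585Q.
Competitive equilibrium: 38 − 0.25Q = 9.2 + 0.585Q → Q* = 34.491, P* = 29.3772.
With the tax, the buyer price exceeds the seller price by 10.3: (38 − 0.25Q) − (9.2 + 0.585Q) = 10.3 → Q' = 22.1557.
ΔQ = 34.491 − 22.1557 = 12.3353; the wedge equals the tax, 10.3.
DWL = ½ × 12.3353 × 10.3 = 63.53.

63.53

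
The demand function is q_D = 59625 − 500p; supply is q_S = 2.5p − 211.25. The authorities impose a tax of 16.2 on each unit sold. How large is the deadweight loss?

326.42

In inverse form: demand p = 119.25 − 0.002q, supply p = 84.5 + 0.4q.
Competitive equilibrium: 119.25 − 0.002q = 84.5 + 0.4q → q* = 86.4428, p* = 119.0771.
With the tax, the buyer price exceeds the seller price by 16.2: (119.25 − 0.002q) − (84.5 + 0.4q) = 16.2 → q' = 46.1443.
Δq = 86.4428 − 46.1443 = 40.2985; the wedge equals the tax, 16.2.
The triangle = ½ × 40.2985 × 16.2 = 326.42.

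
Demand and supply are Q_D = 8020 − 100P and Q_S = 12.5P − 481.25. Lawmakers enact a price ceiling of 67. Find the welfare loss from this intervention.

516.01

In inverse form: demand P = 80.2 − 0.01Q, supply P = 38.5 + 0.08Q.
Competitive equilibrium: 80.2 − 0.01Q = 38.5 + 0.08Q → Q* = 463.3333, P* = 75.5667.
At the ceiling P = 67, quantity supplied = (67 − 38.5)/0.08 = 356.25.
Willingness to pay at Q' = 356.25: 80.2 − 0.01·356.25 = 76.6375.
ΔQ = 463.3333 − 356.25 = 107.0833; wedge = 76.6375 − 67 = 9.6375.
Welfare loss = ½ × 107.0833 × 9.6375 = 516.01.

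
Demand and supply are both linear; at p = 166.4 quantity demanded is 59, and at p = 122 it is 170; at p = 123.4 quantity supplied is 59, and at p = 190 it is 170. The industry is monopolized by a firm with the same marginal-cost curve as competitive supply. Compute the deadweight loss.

Demand slope = (122 − 166.4)/(170 − 59) = −0.4, so p = 190 − 0.4q.
Supply slope = (190 − 123.4)/(170 − 59) = 0.6, so p = 88 + 0.6q.
Competitive equilibrium: 190 − 0.4q = 88 + 0.6q → q* = 102, p* = 149.2.
Marginal revenue: MR = 190 − 0.8q. Set MR = MC: 190 − 0.8q = 88 + 0.6q → q_m = 72.8571.
Price p_m = 190 − 0.4·72.8571 = 160.8572; MC(q_m) = 88 + 0.6·72.8571 = 131.7143.
Competitive q* = 102, so Δq = 29.1429; wedge = 160.8572 − 131.7143 = 29.1429.
DWL = ½ × 29.1429 × 29.1429 = 424.65.

424.65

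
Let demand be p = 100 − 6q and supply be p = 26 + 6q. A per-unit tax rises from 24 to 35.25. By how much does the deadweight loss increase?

Competitive equilibrium: 100 − 6q = 26 + 6q → q* = 6.1667, p* = 63.
For a per-unit tax t: Δq = t/12, so DWL = ½·t·(t/12) = t²/24.
At t = 24: DWL = 24. At t = 35.25: DWL = 51.773.
Increase = 51.773 − 24 = 27.77.

27.77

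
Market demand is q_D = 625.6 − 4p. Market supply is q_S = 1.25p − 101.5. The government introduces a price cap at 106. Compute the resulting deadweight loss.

In inverse form: demand p = 156.4 − 0.25q, supply p = 81.2 + 0.8q.
Competitive equilibrium: 156.4 − 0.25q = 81.2 + 0.8q → q* = 71.619, p* = 138.4952.
At the ceiling p = 106, quantity supplied = (106 − 81.2)/0.8 = 31.
Willingness to pay at q' = 31: 156.4 − 0.25·31 = 148.65.
Δq = 71.619 − 31 = 40.619; wedge = 148.65 − 106 = 42.65.
Deadweight loss = ½ × 40.619 × 42.65 = 866.20.

866.20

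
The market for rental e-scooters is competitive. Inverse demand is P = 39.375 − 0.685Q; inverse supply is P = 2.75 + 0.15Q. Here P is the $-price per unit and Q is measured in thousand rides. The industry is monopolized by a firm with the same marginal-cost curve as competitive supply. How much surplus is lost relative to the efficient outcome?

Competitive equilibrium: 39.375 − 0.685Q = 2.75 + 0.15Q → Q* = 43.8623, P* = 9.3293.
Marginal revenue: MR = 39.375 − 1.37Q. Set MR = MC: 39.375 − 1.37Q = 2.75 + 0.15Q → Q_m = 24.0954.
Price P_m = 39.375 − 0.685·24.0954 = 22.8697; MC(Q_m) = 2.75 + 0.15·24.0954 = 6.3643.
Competitive Q* = 43.8623, so ΔQ = 19.7669; wedge = 22.8697 − 6.3643 = 16.5054.
Welfare loss = ½ × 19.7669 × 16.5054 = $163.13 thousand.

$163.13 thousand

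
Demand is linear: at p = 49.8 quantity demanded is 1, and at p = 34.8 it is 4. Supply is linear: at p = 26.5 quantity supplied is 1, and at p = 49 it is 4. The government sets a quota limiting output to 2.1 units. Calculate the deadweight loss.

3.65

Demand slope = (34.8 − 49.8)/(4 − 1) = −5, so p = 54.8 − 5q.
Supply slope = (49 − 26.5)/(4 − 1) = 7.5, so p = 19 + 7.5q.
Competitive equilibrium: 54.8 − 5q = 19 + 7.5q → q* = 2.864, p* = 40.48.
At q = 2.1: demand price = 54.8 − 5·2.1 = 44.3; supply price = 19 + 7.5·2.1 = 34.75.
Δq = 2.864 − 2.1 = 0.764; wedge = 44.3 − 34.75 = 9.55.
Deadweight loss = ½ × 0.764 × 9.55 = 3.65.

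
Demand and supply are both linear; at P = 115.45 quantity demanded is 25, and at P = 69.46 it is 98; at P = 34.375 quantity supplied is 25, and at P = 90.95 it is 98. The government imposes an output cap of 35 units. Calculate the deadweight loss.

Demand slope = (69.46 − 115.45)/(98 − 25) = −0.63, so P = 131.2 − 0.63Q.
Supply slope = (90.95 − 34.375)/(98 − 25) = 0.775, so P = 15 + 0.775Q.
Competitive equilibrium: 131.2 − 0.63Q = 15 + 0.775Q → Q* = 82.7046, P* = 79.0961.
At Q = 35: demand price = 131.2 − 0.63·35 = 109.15; supply price = 15 + 0.775·35 = 42.125.
ΔQ = 82.7046 − 35 = 47.7046; wedge = 109.15 − 42.125 = 67.025.
Deadweight loss = ½ × 47.7046 × 67.025 = 1598.70.

1598.70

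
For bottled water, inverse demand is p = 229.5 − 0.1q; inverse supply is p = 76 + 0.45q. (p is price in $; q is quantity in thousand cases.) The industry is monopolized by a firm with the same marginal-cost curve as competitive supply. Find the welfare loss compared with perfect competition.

Competitive equilibrium: 229.5 − 0.1q = 76 + 0.45q → q* = 279.0909, p* = 201.5909.
Marginal revenue: MR = 229.5 − 0.2q. Set MR = MC: 229.5 − 0.2q = 76 + 0.45q → q_m = 236.1538.
Price p_m = 229.5 − 0.1·236.1538 = 205.8846; MC(q_m) = 76 + 0.45·236.1538 = 182.2692.
Competitive q* = 279.0909, so Δq = 42.9371; wedge = 205.8846 − 182.2692 = 23.6154.
The triangle = ½ × 42.9371 × 23.6154 = $506.99 thousand.

$506.99 thousand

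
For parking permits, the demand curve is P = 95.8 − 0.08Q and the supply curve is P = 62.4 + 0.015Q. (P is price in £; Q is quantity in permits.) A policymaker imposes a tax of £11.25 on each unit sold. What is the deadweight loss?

Competitive equilibrium: 95.8 − 0.08Q = 62.4 + 0.015Q → Q* = 351.5789, P* = 67.6737.
With the tax, the buyer price exceeds the seller price by 11.25: (95.8 − 0.08Q) − (62.4 + 0.015Q) = 11.25 → Q' = 233.1579.
ΔQ = 351.5789 − 233.1579 = 118.421; the wedge equals the tax, 11.25.
The triangle = ½ × 118.421 × 11.25 = £666.12.

£666.12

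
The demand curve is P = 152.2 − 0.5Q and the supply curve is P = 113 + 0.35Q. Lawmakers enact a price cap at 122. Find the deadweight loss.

176.93

Competitive equilibrium: 152.2 − 0.5Q = 113 + 0.35Q → Q* = 46.1176, P* = 129.1412.
At the ceiling P = 122, quantity supplied = (122 − 113)/0.35 = 25.7143.
Willingness to pay at Q' = 25.7143: 152.2 − 0.5·25.7143 = 139.3429.
ΔQ = 46.1176 − 25.7143 = 20.4033; wedge = 139.3429 − 122 = 17.3429.
DWL = ½ × 20.4033 × 17.3429 = 176.93.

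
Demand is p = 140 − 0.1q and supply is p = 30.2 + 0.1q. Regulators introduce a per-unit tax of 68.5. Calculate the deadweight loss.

Competitive equilibrium: 140 − 0.1q = 30.2 + 0.1q → q* = 549, p* = 85.1.
With the tax, the buyer price exceeds the seller price by 68.5: (140 − 0.1q) − (30.2 + 0.1q) = 68.5 → q' = 206.5.
Δq = 549 − 206.5 = 342.5; the wedge equals the tax, 68.5.
The triangle = ½ × 342.5 × 68.5 = 11730.625.

11730.625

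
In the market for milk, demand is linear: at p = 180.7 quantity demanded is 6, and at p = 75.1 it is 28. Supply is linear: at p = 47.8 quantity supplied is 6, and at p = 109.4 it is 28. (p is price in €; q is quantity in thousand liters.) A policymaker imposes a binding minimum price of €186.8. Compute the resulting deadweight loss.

€1337.03 thousand

Demand slope = (75.1 − 180.7)/(28 − 6) = −4.8, so p = 209.5 − 4.8q.
Supply slope = (109.4 − 47.8)/(28 − 6) = 2.8, so p = 31 + 2.8q.
Competitive equilibrium: 209.5 − 4.8q = 31 + 2.8q → q* = 23.48684, p* = 96.76316.
At the floor p = 186.8, quantity demanded = (209.5 − 186.8)/4.8 = 4.72917.
Sellers' marginal cost at q' = 4.72917: 31 + 2.8·4.72917 = 44.24168.
Δq = 23.48684 − 4.72917 = 18.75767; wedge = 186.8 − 44.24168 = 142.55832.
Deadweight loss = ½ × 18.75767 × 142.55832 = €1337.03 thousand.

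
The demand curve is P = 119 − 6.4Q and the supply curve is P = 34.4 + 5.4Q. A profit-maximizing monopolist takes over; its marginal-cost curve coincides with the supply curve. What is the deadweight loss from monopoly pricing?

Competitive equilibrium: 119 − 6.4Q = 34.4 + 5.4Q → Q* = 7.1695, P* = 73.1153.
Marginal revenue: MR = 119 − 12.8Q. Set MR = MC: 119 − 12.8Q = 34.4 + 5.4Q → Q_m = 4.6484.
Price P_m = 119 − 6.4·4.6484 = 89.2502; MC(Q_m) = 34.4 + 5.4·4.6484 = 59.5014.
Competitive Q* = 7.1695, so ΔQ = 2.5211; wedge = 89.2502 − 59.5014 = 29.7488.
DWL = ½ × 2.5211 × 29.7488 = 37.50.

37.50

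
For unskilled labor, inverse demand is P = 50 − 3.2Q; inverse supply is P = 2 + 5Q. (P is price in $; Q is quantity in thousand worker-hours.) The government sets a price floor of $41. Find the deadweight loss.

Competitive equilibrium: 50 − 3.2Q = 2 + 5Q → Q* = 5.8537, P* = 31.2683.
At the floor P = 41, quantity demanded = (50 − 41)/3.2 = 2.8125.
Sellers' marginal cost at Q' = 2.8125: 2 + 5·2.8125 = 16.0625.
ΔQ = 5.8537 − 2.8125 = 3.0412; wedge = 41 − 16.0625 = 24.9375.
Welfare loss = ½ × 3.0412 × 24.9375 = $37.92 thousand.

$37.92 thousand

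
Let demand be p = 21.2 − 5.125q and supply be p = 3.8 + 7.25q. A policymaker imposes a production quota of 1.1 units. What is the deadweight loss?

0.58

Competitive equilibrium: 21.2 − 5.125q = 3.8 + 7.25q → q* = 1.4061, p* = 13.9939.
At q = 1.1: demand price = 21.2 − 5.125·1.1 = 15.5625; supply price = 3.8 + 7.25·1.1 = 11.775.
Δq = 1.4061 − 1.1 = 0.3061; wedge = 15.5625 − 11.775 = 3.7875.
Welfare loss = ½ × 0.3061 × 3.7875 = 0.58.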